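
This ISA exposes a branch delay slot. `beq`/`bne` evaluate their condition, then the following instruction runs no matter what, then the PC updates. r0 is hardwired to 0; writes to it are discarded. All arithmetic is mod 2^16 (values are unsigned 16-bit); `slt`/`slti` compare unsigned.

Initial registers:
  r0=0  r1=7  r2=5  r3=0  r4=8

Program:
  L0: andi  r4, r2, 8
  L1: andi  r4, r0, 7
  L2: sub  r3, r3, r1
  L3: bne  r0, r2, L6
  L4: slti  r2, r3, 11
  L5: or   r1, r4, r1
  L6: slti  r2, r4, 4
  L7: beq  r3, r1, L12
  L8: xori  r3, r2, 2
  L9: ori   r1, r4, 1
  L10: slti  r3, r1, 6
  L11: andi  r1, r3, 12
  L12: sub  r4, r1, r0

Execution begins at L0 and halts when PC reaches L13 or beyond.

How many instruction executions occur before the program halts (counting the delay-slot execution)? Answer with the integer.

PC=0  andi  r4, r2, 8        | r0=0 r1=7 r2=5 r3=0 r4=0
PC=1  andi  r4, r0, 7        | r0=0 r1=7 r2=5 r3=0 r4=0
PC=2  sub  r3, r3, r1        | r0=0 r1=7 r2=5 r3=65529 r4=0
PC=3  bne  r0, r2, L6        | r0=0 r1=7 r2=5 r3=65529 r4=0  [TAKEN]
PC=4  slti  r2, r3, 11       | r0=0 r1=7 r2=0 r3=65529 r4=0
PC=6  slti  r2, r4, 4        | r0=0 r1=7 r2=1 r3=65529 r4=0
PC=7  beq  r3, r1, L12       | r0=0 r1=7 r2=1 r3=65529 r4=0  [not taken]
PC=8  xori  r3, r2, 2        | r0=0 r1=7 r2=1 r3=3 r4=0
PC=9  ori   r1, r4, 1        | r0=0 r1=1 r2=1 r3=3 r4=0
PC=10 slti  r3, r1, 6        | r0=0 r1=1 r2=1 r3=1 r4=0
PC=11 andi  r1, r3, 12       | r0=0 r1=0 r2=1 r3=1 r4=0
PC=12 sub  r4, r1, r0        | r0=0 r1=0 r2=1 r3=1 r4=0

12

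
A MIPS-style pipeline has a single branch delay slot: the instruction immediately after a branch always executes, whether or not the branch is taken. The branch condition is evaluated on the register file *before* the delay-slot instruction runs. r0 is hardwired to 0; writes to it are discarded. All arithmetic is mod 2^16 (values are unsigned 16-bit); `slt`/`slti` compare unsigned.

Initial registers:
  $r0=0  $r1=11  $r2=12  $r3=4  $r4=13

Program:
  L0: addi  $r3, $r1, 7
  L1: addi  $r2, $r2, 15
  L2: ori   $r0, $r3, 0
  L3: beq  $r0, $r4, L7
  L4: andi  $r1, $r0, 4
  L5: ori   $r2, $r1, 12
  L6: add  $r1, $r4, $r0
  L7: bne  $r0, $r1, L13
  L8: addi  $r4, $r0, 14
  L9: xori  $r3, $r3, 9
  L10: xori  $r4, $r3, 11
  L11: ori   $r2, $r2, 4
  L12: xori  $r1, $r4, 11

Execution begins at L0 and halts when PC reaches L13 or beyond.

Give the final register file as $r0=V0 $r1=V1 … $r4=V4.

[0] addi  $r3, $r1, 7  →  {$r0:0, $r1:11, $r2:12, $r3:18, $r4:13}
[1] addi  $r2, $r2, 15  →  {$r0:0, $r1:11, $r2:27, $r3:18, $r4:13}
[2] ori   $r0, $r3, 0  →  {$r0:0, $r1:11, $r2:27, $r3:18, $r4:13}
[3] beq  $r0, $r4, L7  →  {$r0:0, $r1:11, $r2:27, $r3:18, $r4:13}  ⟨branch fallthrough⟩
[4] andi  $r1, $r0, 4  →  {$r0:0, $r1:0, $r2:27, $r3:18, $r4:13}
[5] ori   $r2, $r1, 12  →  {$r0:0, $r1:0, $r2:12, $r3:18, $r4:13}
[6] add  $r1, $r4, $r0  →  {$r0:0, $r1:13, $r2:12, $r3:18, $r4:13}
[7] bne  $r0, $r1, L13  →  {$r0:0, $r1:13, $r2:12, $r3:18, $r4:13}  ⟨branch taken⟩
[8] addi  $r4, $r0, 14  →  {$r0:0, $r1:13, $r2:12, $r3:18, $r4:14}

$r0=0 $r1=13 $r2=12 $r3=18 $r4=14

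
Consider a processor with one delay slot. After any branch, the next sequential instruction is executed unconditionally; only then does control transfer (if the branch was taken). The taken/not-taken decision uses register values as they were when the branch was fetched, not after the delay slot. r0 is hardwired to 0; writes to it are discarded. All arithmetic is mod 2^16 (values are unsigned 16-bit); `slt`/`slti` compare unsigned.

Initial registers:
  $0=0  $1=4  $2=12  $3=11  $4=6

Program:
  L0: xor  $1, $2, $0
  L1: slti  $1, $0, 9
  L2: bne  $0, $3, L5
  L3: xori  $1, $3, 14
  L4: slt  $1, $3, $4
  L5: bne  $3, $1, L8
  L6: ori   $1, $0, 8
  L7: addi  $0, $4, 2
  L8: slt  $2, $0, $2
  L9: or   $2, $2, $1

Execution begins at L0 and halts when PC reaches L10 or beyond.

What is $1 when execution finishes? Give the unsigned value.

[0] xor  $1, $2, $0  →  {$0:0, $1:12, $2:12, $3:11, $4:6}
[1] slti  $1, $0, 9  →  {$0:0, $1:1, $2:12, $3:11, $4:6}
[2] bne  $0, $3, L5  →  {$0:0, $1:1, $2:12, $3:11, $4:6}  ⟨branch taken⟩
[3] xori  $1, $3, 14  →  {$0:0, $1:5, $2:12, $3:11, $4:6}
[5] bne  $3, $1, L8  →  {$0:0, $1:5, $2:12, $3:11, $4:6}  ⟨branch taken⟩
[6] ori   $1, $0, 8  →  {$0:0, $1:8, $2:12, $3:11, $4:6}
[8] slt  $2, $0, $2  →  {$0:0, $1:8, $2:1, $3:11, $4:6}
[9] or   $2, $2, $1  →  {$0:0, $1:8, $2:9, $3:11, $4:6}

8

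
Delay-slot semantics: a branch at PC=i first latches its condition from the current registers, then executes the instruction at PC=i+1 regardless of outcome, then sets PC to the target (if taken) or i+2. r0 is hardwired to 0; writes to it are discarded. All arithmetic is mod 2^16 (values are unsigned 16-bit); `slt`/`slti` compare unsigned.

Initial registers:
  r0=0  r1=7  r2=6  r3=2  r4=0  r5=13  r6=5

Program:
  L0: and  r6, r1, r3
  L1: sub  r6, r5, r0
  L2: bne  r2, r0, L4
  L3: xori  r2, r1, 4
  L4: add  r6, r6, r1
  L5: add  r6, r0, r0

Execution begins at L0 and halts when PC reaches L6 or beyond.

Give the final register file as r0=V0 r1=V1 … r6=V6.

PC=0  and  r6, r1, r3        | r0=0 r1=7 r2=6 r3=2 r4=0 r5=13 r6=2
PC=1  sub  r6, r5, r0        | r0=0 r1=7 r2=6 r3=2 r4=0 r5=13 r6=13
PC=2  bne  r2, r0, L4        | r0=0 r1=7 r2=6 r3=2 r4=0 r5=13 r6=13  [TAKEN]
PC=3  xori  r2, r1, 4        | r0=0 r1=7 r2=3 r3=2 r4=0 r5=13 r6=13
PC=4  add  r6, r6, r1        | r0=0 r1=7 r2=3 r3=2 r4=0 r5=13 r6=20
PC=5  add  r6, r0, r0        | r0=0 r1=7 r2=3 r3=2 r4=0 r5=13 r6=0

r0=0 r1=7 r2=3 r3=2 r4=0 r5=13 r6=0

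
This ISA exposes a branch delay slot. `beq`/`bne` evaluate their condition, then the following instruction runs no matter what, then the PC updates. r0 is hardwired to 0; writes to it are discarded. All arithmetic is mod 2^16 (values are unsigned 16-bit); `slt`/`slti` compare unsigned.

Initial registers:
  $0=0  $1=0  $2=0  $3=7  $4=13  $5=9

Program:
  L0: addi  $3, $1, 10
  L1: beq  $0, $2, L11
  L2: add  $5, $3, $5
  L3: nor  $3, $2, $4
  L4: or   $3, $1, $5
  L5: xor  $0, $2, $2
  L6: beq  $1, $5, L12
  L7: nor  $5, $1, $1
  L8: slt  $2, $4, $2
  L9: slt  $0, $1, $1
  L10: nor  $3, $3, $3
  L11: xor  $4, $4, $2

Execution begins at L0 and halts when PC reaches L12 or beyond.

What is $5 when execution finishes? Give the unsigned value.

19

#0 addi  $3, $1, 10 ; 0/0/0/10/13/9
#1 beq  $0, $2, L11 ; 0/0/0/10/13/9 ; →target
#2 add  $5, $3, $5 ; 0/0/0/10/13/19
#11 xor  $4, $4, $2 ; 0/0/0/10/13/19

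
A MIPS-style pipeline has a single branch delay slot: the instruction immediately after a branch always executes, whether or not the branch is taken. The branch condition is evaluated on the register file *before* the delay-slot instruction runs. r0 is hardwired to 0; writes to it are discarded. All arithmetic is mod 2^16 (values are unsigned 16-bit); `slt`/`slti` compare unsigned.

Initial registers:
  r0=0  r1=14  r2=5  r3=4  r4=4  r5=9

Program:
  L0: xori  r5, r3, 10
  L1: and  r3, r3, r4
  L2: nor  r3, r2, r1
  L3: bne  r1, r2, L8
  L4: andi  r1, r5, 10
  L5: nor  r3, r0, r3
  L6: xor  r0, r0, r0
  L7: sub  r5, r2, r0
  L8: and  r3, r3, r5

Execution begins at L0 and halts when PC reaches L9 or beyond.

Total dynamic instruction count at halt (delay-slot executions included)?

#0 xori  r5, r3, 10 ; 0/14/5/4/4/14
#1 and  r3, r3, r4 ; 0/14/5/4/4/14
#2 nor  r3, r2, r1 ; 0/14/5/65520/4/14
#3 bne  r1, r2, L8 ; 0/14/5/65520/4/14 ; →target
#4 andi  r1, r5, 10 ; 0/10/5/65520/4/14
#8 and  r3, r3, r5 ; 0/10/5/0/4/14

6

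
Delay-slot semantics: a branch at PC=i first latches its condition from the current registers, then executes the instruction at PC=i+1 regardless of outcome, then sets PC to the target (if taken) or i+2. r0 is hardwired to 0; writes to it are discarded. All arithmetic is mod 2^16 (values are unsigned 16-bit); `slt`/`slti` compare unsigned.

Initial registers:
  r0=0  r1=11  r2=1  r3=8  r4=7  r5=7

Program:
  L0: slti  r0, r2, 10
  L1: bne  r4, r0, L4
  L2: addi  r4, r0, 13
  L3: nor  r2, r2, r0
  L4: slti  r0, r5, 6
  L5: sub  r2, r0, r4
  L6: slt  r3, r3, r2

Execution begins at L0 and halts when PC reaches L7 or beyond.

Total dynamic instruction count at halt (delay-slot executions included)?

#0 slti  r0, r2, 10 ; 0/11/1/8/7/7
#1 bne  r4, r0, L4 ; 0/11/1/8/7/7 ; →target
#2 addi  r4, r0, 13 ; 0/11/1/8/13/7
#4 slti  r0, r5, 6 ; 0/11/1/8/13/7
#5 sub  r2, r0, r4 ; 0/11/65523/8/13/7
#6 slt  r3, r3, r2 ; 0/11/65523/1/13/7

6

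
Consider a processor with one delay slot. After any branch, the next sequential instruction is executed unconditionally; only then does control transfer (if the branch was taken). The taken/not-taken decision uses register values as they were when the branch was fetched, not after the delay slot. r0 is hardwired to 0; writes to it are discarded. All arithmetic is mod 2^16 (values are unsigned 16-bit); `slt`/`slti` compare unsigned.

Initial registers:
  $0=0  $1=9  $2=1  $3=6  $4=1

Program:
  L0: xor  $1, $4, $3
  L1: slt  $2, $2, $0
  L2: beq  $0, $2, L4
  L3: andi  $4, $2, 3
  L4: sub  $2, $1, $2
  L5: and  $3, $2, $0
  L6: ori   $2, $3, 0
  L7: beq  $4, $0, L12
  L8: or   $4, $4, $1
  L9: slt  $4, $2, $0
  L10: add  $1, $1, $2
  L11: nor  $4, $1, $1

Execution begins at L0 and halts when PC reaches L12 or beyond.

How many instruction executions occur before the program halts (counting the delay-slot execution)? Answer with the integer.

  step pc=0: xor  $1, $4, $3  regs=(0,7,1,6,1)
  step pc=1: slt  $2, $2, $0  regs=(0,7,0,6,1)
  step pc=2: beq  $0, $2, L4  cond=T  regs=(0,7,0,6,1)
  step pc=3: andi  $4, $2, 3  regs=(0,7,0,6,0)
  step pc=4: sub  $2, $1, $2  regs=(0,7,7,6,0)
  step pc=5: and  $3, $2, $0  regs=(0,7,7,0,0)
  step pc=6: ori   $2, $3, 0  regs=(0,7,0,0,0)
  step pc=7: beq  $4, $0, L12  cond=T  regs=(0,7,0,0,0)
  step pc=8: or   $4, $4, $1  regs=(0,7,0,0,7)

9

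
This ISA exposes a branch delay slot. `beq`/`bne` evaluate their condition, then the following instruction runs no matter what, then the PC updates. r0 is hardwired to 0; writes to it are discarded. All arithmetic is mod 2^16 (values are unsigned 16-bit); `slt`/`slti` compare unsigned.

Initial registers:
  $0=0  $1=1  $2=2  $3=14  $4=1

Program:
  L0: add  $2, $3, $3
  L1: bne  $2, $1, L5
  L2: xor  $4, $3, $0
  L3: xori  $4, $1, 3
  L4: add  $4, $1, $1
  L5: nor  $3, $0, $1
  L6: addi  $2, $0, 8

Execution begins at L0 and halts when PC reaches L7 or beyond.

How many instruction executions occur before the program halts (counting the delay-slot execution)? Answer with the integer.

5

  step pc=0: add  $2, $3, $3  regs=(0,1,28,14,1)
  step pc=1: bne  $2, $1, L5  cond=T  regs=(0,1,28,14,1)
  step pc=2: xor  $4, $3, $0  regs=(0,1,28,14,14)
  step pc=5: nor  $3, $0, $1  regs=(0,1,28,65534,14)
  step pc=6: addi  $2, $0, 8  regs=(0,1,8,65534,14)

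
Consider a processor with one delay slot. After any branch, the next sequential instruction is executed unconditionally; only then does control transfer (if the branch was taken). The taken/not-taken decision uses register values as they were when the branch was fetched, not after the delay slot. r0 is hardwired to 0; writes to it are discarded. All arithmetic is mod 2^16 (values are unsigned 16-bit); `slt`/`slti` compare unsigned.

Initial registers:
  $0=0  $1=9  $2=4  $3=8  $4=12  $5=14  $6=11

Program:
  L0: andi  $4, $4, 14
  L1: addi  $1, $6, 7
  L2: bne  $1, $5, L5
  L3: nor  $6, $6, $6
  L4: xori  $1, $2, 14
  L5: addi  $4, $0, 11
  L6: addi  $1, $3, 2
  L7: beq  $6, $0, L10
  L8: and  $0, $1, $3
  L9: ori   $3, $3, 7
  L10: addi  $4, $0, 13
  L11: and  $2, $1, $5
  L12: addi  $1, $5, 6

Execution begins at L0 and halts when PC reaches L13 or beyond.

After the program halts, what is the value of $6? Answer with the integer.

[0] andi  $4, $4, 14  →  {$0:0, $1:9, $2:4, $3:8, $4:12, $5:14, $6:11}
[1] addi  $1, $6, 7  →  {$0:0, $1:18, $2:4, $3:8, $4:12, $5:14, $6:11}
[2] bne  $1, $5, L5  →  {$0:0, $1:18, $2:4, $3:8, $4:12, $5:14, $6:11}  ⟨branch taken⟩
[3] nor  $6, $6, $6  →  {$0:0, $1:18, $2:4, $3:8, $4:12, $5:14, $6:65524}
[5] addi  $4, $0, 11  →  {$0:0, $1:18, $2:4, $3:8, $4:11, $5:14, $6:65524}
[6] addi  $1, $3, 2  →  {$0:0, $1:10, $2:4, $3:8, $4:11, $5:14, $6:65524}
[7] beq  $6, $0, L10  →  {$0:0, $1:10, $2:4, $3:8, $4:11, $5:14, $6:65524}  ⟨branch fallthrough⟩
[8] and  $0, $1, $3  →  {$0:0, $1:10, $2:4, $3:8, $4:11, $5:14, $6:65524}
[9] ori   $3, $3, 7  →  {$0:0, $1:10, $2:4, $3:15, $4:11, $5:14, $6:65524}
[10] addi  $4, $0, 13  →  {$0:0, $1:10, $2:4, $3:15, $4:13, $5:14, $6:65524}
[11] and  $2, $1, $5  →  {$0:0, $1:10, $2:10, $3:15, $4:13, $5:14, $6:65524}
[12] addi  $1, $5, 6  →  {$0:0, $1:20, $2:10, $3:15, $4:13, $5:14, $6:65524}

65524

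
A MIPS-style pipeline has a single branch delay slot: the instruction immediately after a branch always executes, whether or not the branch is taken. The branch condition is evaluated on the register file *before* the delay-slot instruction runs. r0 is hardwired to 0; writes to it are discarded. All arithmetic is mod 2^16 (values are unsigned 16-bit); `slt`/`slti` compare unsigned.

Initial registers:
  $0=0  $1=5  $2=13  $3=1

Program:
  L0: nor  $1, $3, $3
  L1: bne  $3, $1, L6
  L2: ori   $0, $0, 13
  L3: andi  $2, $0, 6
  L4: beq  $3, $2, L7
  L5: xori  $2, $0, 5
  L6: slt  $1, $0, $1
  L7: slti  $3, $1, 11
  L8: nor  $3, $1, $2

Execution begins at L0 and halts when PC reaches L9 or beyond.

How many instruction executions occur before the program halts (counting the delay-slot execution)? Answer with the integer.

6

[0] nor  $1, $3, $3  →  {$0:0, $1:65534, $2:13, $3:1}
[1] bne  $3, $1, L6  →  {$0:0, $1:65534, $2:13, $3:1}  ⟨branch taken⟩
[2] ori   $0, $0, 13  →  {$0:0, $1:65534, $2:13, $3:1}
[6] slt  $1, $0, $1  →  {$0:0, $1:1, $2:13, $3:1}
[7] slti  $3, $1, 11  →  {$0:0, $1:1, $2:13, $3:1}
[8] nor  $3, $1, $2  →  {$0:0, $1:1, $2:13, $3:65522}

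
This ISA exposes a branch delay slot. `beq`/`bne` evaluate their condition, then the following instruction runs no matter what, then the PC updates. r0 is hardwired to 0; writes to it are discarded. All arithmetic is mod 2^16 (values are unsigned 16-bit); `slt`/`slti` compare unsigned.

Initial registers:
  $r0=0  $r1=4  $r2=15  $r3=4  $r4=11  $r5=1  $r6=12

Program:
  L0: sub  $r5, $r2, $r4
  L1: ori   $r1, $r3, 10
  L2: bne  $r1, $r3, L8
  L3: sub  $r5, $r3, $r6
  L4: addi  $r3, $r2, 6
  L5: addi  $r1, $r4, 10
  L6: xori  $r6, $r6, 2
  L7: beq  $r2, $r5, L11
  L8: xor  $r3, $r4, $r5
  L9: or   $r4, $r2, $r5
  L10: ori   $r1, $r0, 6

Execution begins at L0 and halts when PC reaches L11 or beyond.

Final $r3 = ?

65523

#0 sub  $r5, $r2, $r4 ; 0/4/15/4/11/4/12
#1 ori   $r1, $r3, 10 ; 0/14/15/4/11/4/12
#2 bne  $r1, $r3, L8 ; 0/14/15/4/11/4/12 ; →target
#3 sub  $r5, $r3, $r6 ; 0/14/15/4/11/65528/12
#8 xor  $r3, $r4, $r5 ; 0/14/15/65523/11/65528/12
#9 or   $r4, $r2, $r5 ; 0/14/15/65523/65535/65528/12
#10 ori   $r1, $r0, 6 ; 0/6/15/65523/65535/65528/12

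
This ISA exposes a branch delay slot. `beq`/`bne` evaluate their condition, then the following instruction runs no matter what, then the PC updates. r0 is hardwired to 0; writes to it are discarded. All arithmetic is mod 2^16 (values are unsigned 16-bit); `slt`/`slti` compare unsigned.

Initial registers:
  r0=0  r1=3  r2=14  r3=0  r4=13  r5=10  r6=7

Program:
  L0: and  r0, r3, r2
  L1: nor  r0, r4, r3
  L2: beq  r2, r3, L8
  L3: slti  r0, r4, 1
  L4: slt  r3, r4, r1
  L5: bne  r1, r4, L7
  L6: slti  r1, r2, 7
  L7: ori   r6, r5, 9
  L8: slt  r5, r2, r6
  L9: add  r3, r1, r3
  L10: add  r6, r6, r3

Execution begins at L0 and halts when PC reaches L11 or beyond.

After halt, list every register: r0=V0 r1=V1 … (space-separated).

[0] and  r0, r3, r2  →  {r0:0, r1:3, r2:14, r3:0, r4:13, r5:10, r6:7}
[1] nor  r0, r4, r3  →  {r0:0, r1:3, r2:14, r3:0, r4:13, r5:10, r6:7}
[2] beq  r2, r3, L8  →  {r0:0, r1:3, r2:14, r3:0, r4:13, r5:10, r6:7}  ⟨branch fallthrough⟩
[3] slti  r0, r4, 1  →  {r0:0, r1:3, r2:14, r3:0, r4:13, r5:10, r6:7}
[4] slt  r3, r4, r1  →  {r0:0, r1:3, r2:14, r3:0, r4:13, r5:10, r6:7}
[5] bne  r1, r4, L7  →  {r0:0, r1:3, r2:14, r3:0, r4:13, r5:10, r6:7}  ⟨branch taken⟩
[6] slti  r1, r2, 7  →  {r0:0, r1:0, r2:14, r3:0, r4:13, r5:10, r6:7}
[7] ori   r6, r5, 9  →  {r0:0, r1:0, r2:14, r3:0, r4:13, r5:10, r6:11}
[8] slt  r5, r2, r6  →  {r0:0, r1:0, r2:14, r3:0, r4:13, r5:0, r6:11}
[9] add  r3, r1, r3  →  {r0:0, r1:0, r2:14, r3:0, r4:13, r5:0, r6:11}
[10] add  r6, r6, r3  →  {r0:0, r1:0, r2:14, r3:0, r4:13, r5:0, r6:11}

r0=0 r1=0 r2=14 r3=0 r4=13 r5=0 r6=11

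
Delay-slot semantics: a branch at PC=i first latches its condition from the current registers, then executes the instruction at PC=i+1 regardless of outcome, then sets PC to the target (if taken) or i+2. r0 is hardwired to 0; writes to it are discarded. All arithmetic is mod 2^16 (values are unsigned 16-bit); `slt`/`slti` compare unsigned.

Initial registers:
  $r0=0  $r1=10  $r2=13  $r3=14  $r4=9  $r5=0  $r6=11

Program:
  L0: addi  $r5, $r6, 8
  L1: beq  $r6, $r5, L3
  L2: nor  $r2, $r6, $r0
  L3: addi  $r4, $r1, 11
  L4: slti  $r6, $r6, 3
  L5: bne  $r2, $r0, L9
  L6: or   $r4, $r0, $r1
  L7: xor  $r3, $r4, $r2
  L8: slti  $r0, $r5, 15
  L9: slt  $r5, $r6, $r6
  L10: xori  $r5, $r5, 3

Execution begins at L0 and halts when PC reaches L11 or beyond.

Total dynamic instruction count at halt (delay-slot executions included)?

  step pc=0: addi  $r5, $r6, 8  regs=(0,10,13,14,9,19,11)
  step pc=1: beq  $r6, $r5, L3  cond=F  regs=(0,10,13,14,9,19,11)
  step pc=2: nor  $r2, $r6, $r0  regs=(0,10,65524,14,9,19,11)
  step pc=3: addi  $r4, $r1, 11  regs=(0,10,65524,14,21,19,11)
  step pc=4: slti  $r6, $r6, 3  regs=(0,10,65524,14,21,19,0)
  step pc=5: bne  $r2, $r0, L9  cond=T  regs=(0,10,65524,14,21,19,0)
  step pc=6: or   $r4, $r0, $r1  regs=(0,10,65524,14,10,19,0)
  step pc=9: slt  $r5, $r6, $r6  regs=(0,10,65524,14,10,0,0)
  step pc=10: xori  $r5, $r5, 3  regs=(0,10,65524,14,10,3,0)

9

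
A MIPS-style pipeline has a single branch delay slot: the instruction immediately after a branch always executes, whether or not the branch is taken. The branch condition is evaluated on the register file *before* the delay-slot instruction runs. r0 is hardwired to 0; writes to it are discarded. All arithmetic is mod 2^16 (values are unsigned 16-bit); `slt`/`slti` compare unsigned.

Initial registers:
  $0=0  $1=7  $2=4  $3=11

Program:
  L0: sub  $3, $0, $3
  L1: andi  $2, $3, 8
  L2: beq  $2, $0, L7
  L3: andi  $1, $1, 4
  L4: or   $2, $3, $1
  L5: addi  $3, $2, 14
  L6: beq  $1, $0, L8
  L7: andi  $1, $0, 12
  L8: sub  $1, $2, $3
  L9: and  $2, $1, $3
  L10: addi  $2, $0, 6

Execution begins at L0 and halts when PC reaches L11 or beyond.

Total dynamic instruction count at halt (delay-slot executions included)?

8

#0 sub  $3, $0, $3 ; 0/7/4/65525
#1 andi  $2, $3, 8 ; 0/7/0/65525
#2 beq  $2, $0, L7 ; 0/7/0/65525 ; →target
#3 andi  $1, $1, 4 ; 0/4/0/65525
#7 andi  $1, $0, 12 ; 0/0/0/65525
#8 sub  $1, $2, $3 ; 0/11/0/65525
#9 and  $2, $1, $3 ; 0/11/1/65525
#10 addi  $2, $0, 6 ; 0/11/6/65525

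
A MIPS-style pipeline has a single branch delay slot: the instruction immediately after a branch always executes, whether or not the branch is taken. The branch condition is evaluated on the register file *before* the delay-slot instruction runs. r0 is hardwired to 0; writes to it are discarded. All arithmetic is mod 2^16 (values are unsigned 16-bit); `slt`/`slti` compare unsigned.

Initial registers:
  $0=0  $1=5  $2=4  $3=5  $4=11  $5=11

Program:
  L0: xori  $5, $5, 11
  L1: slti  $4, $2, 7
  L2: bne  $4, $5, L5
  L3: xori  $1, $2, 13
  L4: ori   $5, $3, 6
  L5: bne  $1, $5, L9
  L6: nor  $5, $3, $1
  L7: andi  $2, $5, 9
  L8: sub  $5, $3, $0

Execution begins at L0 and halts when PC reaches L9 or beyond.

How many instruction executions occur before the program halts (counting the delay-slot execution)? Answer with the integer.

#0 xori  $5, $5, 11 ; 0/5/4/5/11/0
#1 slti  $4, $2, 7 ; 0/5/4/5/1/0
#2 bne  $4, $5, L5 ; 0/5/4/5/1/0 ; →target
#3 xori  $1, $2, 13 ; 0/9/4/5/1/0
#5 bne  $1, $5, L9 ; 0/9/4/5/1/0 ; →target
#6 nor  $5, $3, $1 ; 0/9/4/5/1/65522

6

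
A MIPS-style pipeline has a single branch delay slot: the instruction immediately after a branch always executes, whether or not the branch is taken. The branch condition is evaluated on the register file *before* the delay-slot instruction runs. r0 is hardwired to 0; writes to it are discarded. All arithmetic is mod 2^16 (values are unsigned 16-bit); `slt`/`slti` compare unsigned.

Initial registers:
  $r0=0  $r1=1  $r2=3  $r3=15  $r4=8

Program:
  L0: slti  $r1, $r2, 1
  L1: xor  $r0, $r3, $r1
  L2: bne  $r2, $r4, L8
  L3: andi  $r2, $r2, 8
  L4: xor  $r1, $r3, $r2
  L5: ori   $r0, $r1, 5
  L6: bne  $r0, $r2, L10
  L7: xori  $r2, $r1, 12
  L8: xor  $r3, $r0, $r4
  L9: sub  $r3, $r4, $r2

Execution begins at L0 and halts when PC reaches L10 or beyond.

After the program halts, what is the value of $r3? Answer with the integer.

PC=0  slti  $r1, $r2, 1      | $r0=0 $r1=0 $r2=3 $r3=15 $r4=8
PC=1  xor  $r0, $r3, $r1     | $r0=0 $r1=0 $r2=3 $r3=15 $r4=8
PC=2  bne  $r2, $r4, L8      | $r0=0 $r1=0 $r2=3 $r3=15 $r4=8  [TAKEN]
PC=3  andi  $r2, $r2, 8      | $r0=0 $r1=0 $r2=0 $r3=15 $r4=8
PC=8  xor  $r3, $r0, $r4     | $r0=0 $r1=0 $r2=0 $r3=8 $r4=8
PC=9  sub  $r3, $r4, $r2     | $r0=0 $r1=0 $r2=0 $r3=8 $r4=8

8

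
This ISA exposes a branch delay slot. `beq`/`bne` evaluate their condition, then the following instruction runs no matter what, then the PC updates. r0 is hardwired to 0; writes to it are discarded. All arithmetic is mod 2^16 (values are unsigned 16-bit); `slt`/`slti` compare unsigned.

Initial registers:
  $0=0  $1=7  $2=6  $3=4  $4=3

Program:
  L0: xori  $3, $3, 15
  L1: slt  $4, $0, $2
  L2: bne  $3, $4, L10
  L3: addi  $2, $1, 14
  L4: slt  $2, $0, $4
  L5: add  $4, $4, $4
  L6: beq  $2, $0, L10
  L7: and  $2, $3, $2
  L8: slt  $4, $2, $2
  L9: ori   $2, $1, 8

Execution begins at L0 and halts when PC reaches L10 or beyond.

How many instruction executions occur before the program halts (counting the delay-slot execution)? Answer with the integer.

4

[0] xori  $3, $3, 15  →  {$0:0, $1:7, $2:6, $3:11, $4:3}
[1] slt  $4, $0, $2  →  {$0:0, $1:7, $2:6, $3:11, $4:1}
[2] bne  $3, $4, L10  →  {$0:0, $1:7, $2:6, $3:11, $4:1}  ⟨branch taken⟩
[3] addi  $2, $1, 14  →  {$0:0, $1:7, $2:21, $3:11, $4:1}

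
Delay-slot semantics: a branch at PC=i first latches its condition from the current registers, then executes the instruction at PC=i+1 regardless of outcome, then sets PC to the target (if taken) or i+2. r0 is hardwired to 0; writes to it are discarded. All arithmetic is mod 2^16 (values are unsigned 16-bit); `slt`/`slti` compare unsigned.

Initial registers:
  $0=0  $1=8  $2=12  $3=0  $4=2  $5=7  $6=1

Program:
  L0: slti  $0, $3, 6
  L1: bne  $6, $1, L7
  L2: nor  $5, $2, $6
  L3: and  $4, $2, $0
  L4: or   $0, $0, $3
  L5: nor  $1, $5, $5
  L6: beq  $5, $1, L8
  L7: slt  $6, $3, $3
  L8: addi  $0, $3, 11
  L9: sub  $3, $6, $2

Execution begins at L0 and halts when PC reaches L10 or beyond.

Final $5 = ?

65522

[0] slti  $0, $3, 6  →  {$0:0, $1:8, $2:12, $3:0, $4:2, $5:7, $6:1}
[1] bne  $6, $1, L7  →  {$0:0, $1:8, $2:12, $3:0, $4:2, $5:7, $6:1}  ⟨branch taken⟩
[2] nor  $5, $2, $6  →  {$0:0, $1:8, $2:12, $3:0, $4:2, $5:65522, $6:1}
[7] slt  $6, $3, $3  →  {$0:0, $1:8, $2:12, $3:0, $4:2, $5:65522, $6:0}
[8] addi  $0, $3, 11  →  {$0:0, $1:8, $2:12, $3:0, $4:2, $5:65522, $6:0}
[9] sub  $3, $6, $2  →  {$0:0, $1:8, $2:12, $3:65524, $4:2, $5:65522, $6:0}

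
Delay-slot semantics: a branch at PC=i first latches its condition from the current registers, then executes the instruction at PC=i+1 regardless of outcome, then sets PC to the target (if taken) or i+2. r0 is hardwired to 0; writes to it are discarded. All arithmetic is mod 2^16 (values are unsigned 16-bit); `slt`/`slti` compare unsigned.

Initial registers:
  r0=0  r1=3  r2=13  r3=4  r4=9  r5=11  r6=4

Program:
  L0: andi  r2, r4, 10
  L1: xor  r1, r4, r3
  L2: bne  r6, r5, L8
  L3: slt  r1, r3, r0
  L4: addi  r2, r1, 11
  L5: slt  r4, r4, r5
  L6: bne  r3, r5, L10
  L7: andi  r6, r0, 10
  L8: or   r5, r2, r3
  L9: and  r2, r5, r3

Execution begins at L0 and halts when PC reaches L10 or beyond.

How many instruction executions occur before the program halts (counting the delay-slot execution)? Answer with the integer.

[0] andi  r2, r4, 10  →  {r0:0, r1:3, r2:8, r3:4, r4:9, r5:11, r6:4}
[1] xor  r1, r4, r3  →  {r0:0, r1:13, r2:8, r3:4, r4:9, r5:11, r6:4}
[2] bne  r6, r5, L8  →  {r0:0, r1:13, r2:8, r3:4, r4:9, r5:11, r6:4}  ⟨branch taken⟩
[3] slt  r1, r3, r0  →  {r0:0, r1:0, r2:8, r3:4, r4:9, r5:11, r6:4}
[8] or   r5, r2, r3  →  {r0:0, r1:0, r2:8, r3:4, r4:9, r5:12, r6:4}
[9] and  r2, r5, r3  →  {r0:0, r1:0, r2:4, r3:4, r4:9, r5:12, r6:4}

6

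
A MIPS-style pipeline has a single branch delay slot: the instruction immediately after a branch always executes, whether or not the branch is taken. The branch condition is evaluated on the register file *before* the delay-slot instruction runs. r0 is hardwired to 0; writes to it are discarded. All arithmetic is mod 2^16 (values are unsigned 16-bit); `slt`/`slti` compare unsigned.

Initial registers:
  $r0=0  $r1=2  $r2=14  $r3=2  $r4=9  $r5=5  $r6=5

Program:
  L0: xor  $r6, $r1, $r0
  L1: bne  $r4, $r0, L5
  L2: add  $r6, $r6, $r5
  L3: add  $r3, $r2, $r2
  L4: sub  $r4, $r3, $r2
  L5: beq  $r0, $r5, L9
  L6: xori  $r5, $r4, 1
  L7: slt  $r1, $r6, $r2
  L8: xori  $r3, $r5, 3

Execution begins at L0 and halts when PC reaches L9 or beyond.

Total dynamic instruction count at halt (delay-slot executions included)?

7

#0 xor  $r6, $r1, $r0 ; 0/2/14/2/9/5/2
#1 bne  $r4, $r0, L5 ; 0/2/14/2/9/5/2 ; →target
#2 add  $r6, $r6, $r5 ; 0/2/14/2/9/5/7
#5 beq  $r0, $r5, L9 ; 0/2/14/2/9/5/7 ; →fallthru
#6 xori  $r5, $r4, 1 ; 0/2/14/2/9/8/7
#7 slt  $r1, $r6, $r2 ; 0/1/14/2/9/8/7
#8 xori  $r3, $r5, 3 ; 0/1/14/11/9/8/7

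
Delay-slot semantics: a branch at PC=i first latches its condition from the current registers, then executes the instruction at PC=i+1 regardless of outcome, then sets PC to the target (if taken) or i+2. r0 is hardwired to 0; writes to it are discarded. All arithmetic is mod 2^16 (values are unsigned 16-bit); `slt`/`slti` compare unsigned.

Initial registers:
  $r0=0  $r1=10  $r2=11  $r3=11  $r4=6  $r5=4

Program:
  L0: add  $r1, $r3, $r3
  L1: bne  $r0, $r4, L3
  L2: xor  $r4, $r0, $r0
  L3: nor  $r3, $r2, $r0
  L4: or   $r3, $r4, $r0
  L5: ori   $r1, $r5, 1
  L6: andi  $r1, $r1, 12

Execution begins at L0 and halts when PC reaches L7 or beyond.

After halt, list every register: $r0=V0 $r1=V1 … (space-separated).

  step pc=0: add  $r1, $r3, $r3  regs=(0,22,11,11,6,4)
  step pc=1: bne  $r0, $r4, L3  cond=T  regs=(0,22,11,11,6,4)
  step pc=2: xor  $r4, $r0, $r0  regs=(0,22,11,11,0,4)
  step pc=3: nor  $r3, $r2, $r0  regs=(0,22,11,65524,0,4)
  step pc=4: or   $r3, $r4, $r0  regs=(0,22,11,0,0,4)
  step pc=5: ori   $r1, $r5, 1  regs=(0,5,11,0,0,4)
  step pc=6: andi  $r1, $r1, 12  regs=(0,4,11,0,0,4)

$r0=0 $r1=4 $r2=11 $r3=0 $r4=0 $r5=4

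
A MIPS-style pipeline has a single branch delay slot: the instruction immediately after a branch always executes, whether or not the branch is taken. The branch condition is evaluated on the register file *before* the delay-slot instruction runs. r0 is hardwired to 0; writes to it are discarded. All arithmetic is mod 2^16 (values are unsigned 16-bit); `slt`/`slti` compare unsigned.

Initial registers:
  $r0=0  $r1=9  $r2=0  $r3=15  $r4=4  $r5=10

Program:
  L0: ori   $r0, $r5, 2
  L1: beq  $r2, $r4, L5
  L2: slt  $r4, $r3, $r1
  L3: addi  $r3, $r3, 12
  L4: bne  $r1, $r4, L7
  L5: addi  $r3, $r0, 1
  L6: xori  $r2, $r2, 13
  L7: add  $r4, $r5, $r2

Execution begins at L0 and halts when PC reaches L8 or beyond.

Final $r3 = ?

  step pc=0: ori   $r0, $r5, 2  regs=(0,9,0,15,4,10)
  step pc=1: beq  $r2, $r4, L5  cond=F  regs=(0,9,0,15,4,10)
  step pc=2: slt  $r4, $r3, $r1  regs=(0,9,0,15,0,10)
  step pc=3: addi  $r3, $r3, 12  regs=(0,9,0,27,0,10)
  step pc=4: bne  $r1, $r4, L7  cond=T  regs=(0,9,0,27,0,10)
  step pc=5: addi  $r3, $r0, 1  regs=(0,9,0,1,0,10)
  step pc=7: add  $r4, $r5, $r2  regs=(0,9,0,1,10,10)

1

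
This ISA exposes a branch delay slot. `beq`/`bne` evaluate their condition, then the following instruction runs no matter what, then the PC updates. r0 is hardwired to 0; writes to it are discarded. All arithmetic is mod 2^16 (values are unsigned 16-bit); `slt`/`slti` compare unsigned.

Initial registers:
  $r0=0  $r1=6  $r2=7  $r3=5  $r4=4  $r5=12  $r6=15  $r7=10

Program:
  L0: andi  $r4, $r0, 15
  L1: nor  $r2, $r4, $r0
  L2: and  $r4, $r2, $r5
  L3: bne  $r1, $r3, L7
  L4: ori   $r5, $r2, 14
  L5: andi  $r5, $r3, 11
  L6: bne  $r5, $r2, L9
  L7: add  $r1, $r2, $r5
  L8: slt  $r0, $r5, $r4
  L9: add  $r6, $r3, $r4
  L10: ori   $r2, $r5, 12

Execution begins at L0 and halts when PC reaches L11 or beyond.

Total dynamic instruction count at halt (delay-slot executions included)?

[0] andi  $r4, $r0, 15  →  {$r0:0, $r1:6, $r2:7, $r3:5, $r4:0, $r5:12, $r6:15, $r7:10}
[1] nor  $r2, $r4, $r0  →  {$r0:0, $r1:6, $r2:65535, $r3:5, $r4:0, $r5:12, $r6:15, $r7:10}
[2] and  $r4, $r2, $r5  →  {$r0:0, $r1:6, $r2:65535, $r3:5, $r4:12, $r5:12, $r6:15, $r7:10}
[3] bne  $r1, $r3, L7  →  {$r0:0, $r1:6, $r2:65535, $r3:5, $r4:12, $r5:12, $r6:15, $r7:10}  ⟨branch taken⟩
[4] ori   $r5, $r2, 14  →  {$r0:0, $r1:6, $r2:65535, $r3:5, $r4:12, $r5:65535, $r6:15, $r7:10}
[7] add  $r1, $r2, $r5  →  {$r0:0, $r1:65534, $r2:65535, $r3:5, $r4:12, $r5:65535, $r6:15, $r7:10}
[8] slt  $r0, $r5, $r4  →  {$r0:0, $r1:65534, $r2:65535, $r3:5, $r4:12, $r5:65535, $r6:15, $r7:10}
[9] add  $r6, $r3, $r4  →  {$r0:0, $r1:65534, $r2:65535, $r3:5, $r4:12, $r5:65535, $r6:17, $r7:10}
[10] ori   $r2, $r5, 12  →  {$r0:0, $r1:65534, $r2:65535, $r3:5, $r4:12, $r5:65535, $r6:17, $r7:10}

9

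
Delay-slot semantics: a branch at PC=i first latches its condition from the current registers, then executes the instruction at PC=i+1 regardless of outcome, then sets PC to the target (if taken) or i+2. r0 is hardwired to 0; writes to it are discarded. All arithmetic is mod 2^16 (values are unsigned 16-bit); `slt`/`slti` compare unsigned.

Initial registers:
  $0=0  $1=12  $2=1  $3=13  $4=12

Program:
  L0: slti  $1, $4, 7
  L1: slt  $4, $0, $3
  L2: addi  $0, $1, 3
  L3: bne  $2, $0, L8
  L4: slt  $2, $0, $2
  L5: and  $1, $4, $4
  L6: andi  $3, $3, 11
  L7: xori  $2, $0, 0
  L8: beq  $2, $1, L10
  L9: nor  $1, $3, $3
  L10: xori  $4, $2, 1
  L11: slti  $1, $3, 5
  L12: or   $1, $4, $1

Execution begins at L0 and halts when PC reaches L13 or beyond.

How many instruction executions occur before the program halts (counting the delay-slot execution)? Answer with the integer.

PC=0  slti  $1, $4, 7        | $0=0 $1=0 $2=1 $3=13 $4=12
PC=1  slt  $4, $0, $3        | $0=0 $1=0 $2=1 $3=13 $4=1
PC=2  addi  $0, $1, 3        | $0=0 $1=0 $2=1 $3=13 $4=1
PC=3  bne  $2, $0, L8        | $0=0 $1=0 $2=1 $3=13 $4=1  [TAKEN]
PC=4  slt  $2, $0, $2        | $0=0 $1=0 $2=1 $3=13 $4=1
PC=8  beq  $2, $1, L10       | $0=0 $1=0 $2=1 $3=13 $4=1  [not taken]
PC=9  nor  $1, $3, $3        | $0=0 $1=65522 $2=1 $3=13 $4=1
PC=10 xori  $4, $2, 1        | $0=0 $1=65522 $2=1 $3=13 $4=0
PC=11 slti  $1, $3, 5        | $0=0 $1=0 $2=1 $3=13 $4=0
PC=12 or   $1, $4, $1        | $0=0 $1=0 $2=1 $3=13 $4=0

10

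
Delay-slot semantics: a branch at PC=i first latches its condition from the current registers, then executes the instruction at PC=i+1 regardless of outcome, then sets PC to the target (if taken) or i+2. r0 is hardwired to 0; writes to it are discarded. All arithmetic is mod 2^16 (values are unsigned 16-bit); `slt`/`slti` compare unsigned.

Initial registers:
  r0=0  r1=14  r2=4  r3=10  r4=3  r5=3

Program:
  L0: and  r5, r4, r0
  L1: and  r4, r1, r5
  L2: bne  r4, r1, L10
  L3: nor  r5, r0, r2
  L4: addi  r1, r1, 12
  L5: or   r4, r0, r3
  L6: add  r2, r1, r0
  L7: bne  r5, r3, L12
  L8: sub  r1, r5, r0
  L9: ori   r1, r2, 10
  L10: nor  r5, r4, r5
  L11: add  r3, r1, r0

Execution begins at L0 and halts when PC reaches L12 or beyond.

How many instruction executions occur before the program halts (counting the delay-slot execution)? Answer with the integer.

  step pc=0: and  r5, r4, r0  regs=(0,14,4,10,3,0)
  step pc=1: and  r4, r1, r5  regs=(0,14,4,10,0,0)
  step pc=2: bne  r4, r1, L10  cond=T  regs=(0,14,4,10,0,0)
  step pc=3: nor  r5, r0, r2  regs=(0,14,4,10,0,65531)
  step pc=10: nor  r5, r4, r5  regs=(0,14,4,10,0,4)
  step pc=11: add  r3, r1, r0  regs=(0,14,4,14,0,4)

6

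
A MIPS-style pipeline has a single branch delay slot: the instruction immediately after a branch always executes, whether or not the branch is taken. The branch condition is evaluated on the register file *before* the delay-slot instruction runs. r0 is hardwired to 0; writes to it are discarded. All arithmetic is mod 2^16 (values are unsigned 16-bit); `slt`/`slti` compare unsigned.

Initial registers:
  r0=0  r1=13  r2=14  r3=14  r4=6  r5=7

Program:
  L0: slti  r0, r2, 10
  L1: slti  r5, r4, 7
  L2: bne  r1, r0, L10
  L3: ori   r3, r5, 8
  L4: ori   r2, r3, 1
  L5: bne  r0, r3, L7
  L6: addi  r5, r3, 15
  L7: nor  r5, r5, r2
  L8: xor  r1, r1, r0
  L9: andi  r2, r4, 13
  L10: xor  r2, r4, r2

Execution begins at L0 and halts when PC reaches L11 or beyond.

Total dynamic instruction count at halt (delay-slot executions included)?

[0] slti  r0, r2, 10  →  {r0:0, r1:13, r2:14, r3:14, r4:6, r5:7}
[1] slti  r5, r4, 7  →  {r0:0, r1:13, r2:14, r3:14, r4:6, r5:1}
[2] bne  r1, r0, L10  →  {r0:0, r1:13, r2:14, r3:14, r4:6, r5:1}  ⟨branch taken⟩
[3] ori   r3, r5, 8  →  {r0:0, r1:13, r2:14, r3:9, r4:6, r5:1}
[10] xor  r2, r4, r2  →  {r0:0, r1:13, r2:8, r3:9, r4:6, r5:1}

5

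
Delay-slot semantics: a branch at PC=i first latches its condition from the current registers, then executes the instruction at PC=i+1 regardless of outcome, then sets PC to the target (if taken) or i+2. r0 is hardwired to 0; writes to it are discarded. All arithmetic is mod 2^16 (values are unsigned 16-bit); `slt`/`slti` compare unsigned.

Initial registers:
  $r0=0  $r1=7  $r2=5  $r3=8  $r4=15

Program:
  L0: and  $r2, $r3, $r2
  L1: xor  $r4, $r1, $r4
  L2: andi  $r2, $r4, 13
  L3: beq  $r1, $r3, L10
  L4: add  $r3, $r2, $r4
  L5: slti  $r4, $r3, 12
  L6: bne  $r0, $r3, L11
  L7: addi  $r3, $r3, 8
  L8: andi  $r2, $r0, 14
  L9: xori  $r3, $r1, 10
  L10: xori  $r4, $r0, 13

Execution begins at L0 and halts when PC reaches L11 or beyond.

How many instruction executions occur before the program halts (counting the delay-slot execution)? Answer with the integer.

PC=0  and  $r2, $r3, $r2     | $r0=0 $r1=7 $r2=0 $r3=8 $r4=15
PC=1  xor  $r4, $r1, $r4     | $r0=0 $r1=7 $r2=0 $r3=8 $r4=8
PC=2  andi  $r2, $r4, 13     | $r0=0 $r1=7 $r2=8 $r3=8 $r4=8
PC=3  beq  $r1, $r3, L10     | $r0=0 $r1=7 $r2=8 $r3=8 $r4=8  [not taken]
PC=4  add  $r3, $r2, $r4     | $r0=0 $r1=7 $r2=8 $r3=16 $r4=8
PC=5  slti  $r4, $r3, 12     | $r0=0 $r1=7 $r2=8 $r3=16 $r4=0
PC=6  bne  $r0, $r3, L11     | $r0=0 $r1=7 $r2=8 $r3=16 $r4=0  [TAKEN]
PC=7  addi  $r3, $r3, 8      | $r0=0 $r1=7 $r2=8 $r3=24 $r4=0

8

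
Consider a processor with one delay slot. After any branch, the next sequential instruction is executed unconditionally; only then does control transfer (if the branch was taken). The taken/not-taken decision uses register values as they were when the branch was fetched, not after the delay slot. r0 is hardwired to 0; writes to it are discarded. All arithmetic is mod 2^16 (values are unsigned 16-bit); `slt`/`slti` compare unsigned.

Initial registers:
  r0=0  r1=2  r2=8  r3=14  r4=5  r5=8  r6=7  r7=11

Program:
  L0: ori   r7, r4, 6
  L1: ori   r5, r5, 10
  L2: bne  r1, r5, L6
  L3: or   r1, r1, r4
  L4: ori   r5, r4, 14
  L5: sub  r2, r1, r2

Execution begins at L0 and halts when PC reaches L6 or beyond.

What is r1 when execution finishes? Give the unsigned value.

PC=0  ori   r7, r4, 6        | r0=0 r1=2 r2=8 r3=14 r4=5 r5=8 r6=7 r7=7
PC=1  ori   r5, r5, 10       | r0=0 r1=2 r2=8 r3=14 r4=5 r5=10 r6=7 r7=7
PC=2  bne  r1, r5, L6        | r0=0 r1=2 r2=8 r3=14 r4=5 r5=10 r6=7 r7=7  [TAKEN]
PC=3  or   r1, r1, r4        | r0=0 r1=7 r2=8 r3=14 r4=5 r5=10 r6=7 r7=7

7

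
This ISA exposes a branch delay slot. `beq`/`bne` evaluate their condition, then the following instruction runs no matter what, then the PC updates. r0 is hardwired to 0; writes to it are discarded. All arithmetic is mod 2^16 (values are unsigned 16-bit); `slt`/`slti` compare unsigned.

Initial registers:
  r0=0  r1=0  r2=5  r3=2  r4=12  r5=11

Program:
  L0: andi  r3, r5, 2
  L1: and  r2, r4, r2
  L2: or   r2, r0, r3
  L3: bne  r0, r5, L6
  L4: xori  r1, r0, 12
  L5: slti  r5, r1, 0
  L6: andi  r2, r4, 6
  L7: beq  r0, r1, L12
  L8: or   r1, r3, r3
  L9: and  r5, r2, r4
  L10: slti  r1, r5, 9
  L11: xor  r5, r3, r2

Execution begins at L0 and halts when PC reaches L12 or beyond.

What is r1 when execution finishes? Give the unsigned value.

1

PC=0  andi  r3, r5, 2        | r0=0 r1=0 r2=5 r3=2 r4=12 r5=11
PC=1  and  r2, r4, r2        | r0=0 r1=0 r2=4 r3=2 r4=12 r5=11
PC=2  or   r2, r0, r3        | r0=0 r1=0 r2=2 r3=2 r4=12 r5=11
PC=3  bne  r0, r5, L6        | r0=0 r1=0 r2=2 r3=2 r4=12 r5=11  [TAKEN]
PC=4  xori  r1, r0, 12       | r0=0 r1=12 r2=2 r3=2 r4=12 r5=11
PC=6  andi  r2, r4, 6        | r0=0 r1=12 r2=4 r3=2 r4=12 r5=11
PC=7  beq  r0, r1, L12       | r0=0 r1=12 r2=4 r3=2 r4=12 r5=11  [not taken]
PC=8  or   r1, r3, r3        | r0=0 r1=2 r2=4 r3=2 r4=12 r5=11
PC=9  and  r5, r2, r4        | r0=0 r1=2 r2=4 r3=2 r4=12 r5=4
PC=10 slti  r1, r5, 9        | r0=0 r1=1 r2=4 r3=2 r4=12 r5=4
PC=11 xor  r5, r3, r2        | r0=0 r1=1 r2=4 r3=2 r4=12 r5=6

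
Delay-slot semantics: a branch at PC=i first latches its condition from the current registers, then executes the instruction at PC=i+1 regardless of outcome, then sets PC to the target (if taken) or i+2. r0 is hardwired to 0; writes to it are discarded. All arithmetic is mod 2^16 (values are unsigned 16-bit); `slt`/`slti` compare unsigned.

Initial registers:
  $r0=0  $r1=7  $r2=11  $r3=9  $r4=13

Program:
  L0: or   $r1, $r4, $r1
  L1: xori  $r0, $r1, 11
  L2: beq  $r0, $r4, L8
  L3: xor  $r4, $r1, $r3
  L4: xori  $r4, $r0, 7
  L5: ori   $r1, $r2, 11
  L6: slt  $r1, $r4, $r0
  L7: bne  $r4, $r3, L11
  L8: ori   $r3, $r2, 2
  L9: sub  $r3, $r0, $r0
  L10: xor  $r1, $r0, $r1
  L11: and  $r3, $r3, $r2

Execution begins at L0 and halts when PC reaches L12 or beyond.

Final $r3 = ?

11

PC=0  or   $r1, $r4, $r1     | $r0=0 $r1=15 $r2=11 $r3=9 $r4=13
PC=1  xori  $r0, $r1, 11     | $r0=0 $r1=15 $r2=11 $r3=9 $r4=13
PC=2  beq  $r0, $r4, L8      | $r0=0 $r1=15 $r2=11 $r3=9 $r4=13  [not taken]
PC=3  xor  $r4, $r1, $r3     | $r0=0 $r1=15 $r2=11 $r3=9 $r4=6
PC=4  xori  $r4, $r0, 7      | $r0=0 $r1=15 $r2=11 $r3=9 $r4=7
PC=5  ori   $r1, $r2, 11     | $r0=0 $r1=11 $r2=11 $r3=9 $r4=7
PC=6  slt  $r1, $r4, $r0     | $r0=0 $r1=0 $r2=11 $r3=9 $r4=7
PC=7  bne  $r4, $r3, L11     | $r0=0 $r1=0 $r2=11 $r3=9 $r4=7  [TAKEN]
PC=8  ori   $r3, $r2, 2      | $r0=0 $r1=0 $r2=11 $r3=11 $r4=7
PC=11 and  $r3, $r3, $r2     | $r0=0 $r1=0 $r2=11 $r3=11 $r4=7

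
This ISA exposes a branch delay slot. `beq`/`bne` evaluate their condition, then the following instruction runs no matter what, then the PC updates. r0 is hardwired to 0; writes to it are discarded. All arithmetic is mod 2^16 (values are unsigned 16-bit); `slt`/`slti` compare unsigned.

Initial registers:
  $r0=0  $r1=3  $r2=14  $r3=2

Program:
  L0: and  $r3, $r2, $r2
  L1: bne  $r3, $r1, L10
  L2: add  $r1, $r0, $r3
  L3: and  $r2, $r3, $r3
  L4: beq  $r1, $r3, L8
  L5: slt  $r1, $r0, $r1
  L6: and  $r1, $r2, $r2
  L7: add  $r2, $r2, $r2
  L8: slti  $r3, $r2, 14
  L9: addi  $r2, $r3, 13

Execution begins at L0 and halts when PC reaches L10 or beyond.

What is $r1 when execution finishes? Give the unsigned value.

PC=0  and  $r3, $r2, $r2     | $r0=0 $r1=3 $r2=14 $r3=14
PC=1  bne  $r3, $r1, L10     | $r0=0 $r1=3 $r2=14 $r3=14  [TAKEN]
PC=2  add  $r1, $r0, $r3     | $r0=0 $r1=14 $r2=14 $r3=14

14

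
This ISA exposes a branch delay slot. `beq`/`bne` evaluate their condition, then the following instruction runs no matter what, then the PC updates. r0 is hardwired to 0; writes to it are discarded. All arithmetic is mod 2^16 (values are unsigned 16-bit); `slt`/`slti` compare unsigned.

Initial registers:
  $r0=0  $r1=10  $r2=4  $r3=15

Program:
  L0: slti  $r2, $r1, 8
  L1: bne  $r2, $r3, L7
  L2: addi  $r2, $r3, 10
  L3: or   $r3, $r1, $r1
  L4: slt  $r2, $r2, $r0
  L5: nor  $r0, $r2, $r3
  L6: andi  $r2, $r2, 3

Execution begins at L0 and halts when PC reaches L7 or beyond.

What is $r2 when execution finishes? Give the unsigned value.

25

#0 slti  $r2, $r1, 8 ; 0/10/0/15
#1 bne  $r2, $r3, L7 ; 0/10/0/15 ; →target
#2 addi  $r2, $r3, 10 ; 0/10/25/15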